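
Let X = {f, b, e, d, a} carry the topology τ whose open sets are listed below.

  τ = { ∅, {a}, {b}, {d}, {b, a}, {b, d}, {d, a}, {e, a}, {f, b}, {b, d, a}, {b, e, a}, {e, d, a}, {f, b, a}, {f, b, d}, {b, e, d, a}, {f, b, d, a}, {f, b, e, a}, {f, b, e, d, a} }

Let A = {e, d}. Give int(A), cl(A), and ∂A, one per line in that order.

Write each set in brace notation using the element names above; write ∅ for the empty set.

int(A) = {d}
cl(A)  = {e, d}
∂A     = {e}

interior: largest open inside A is {d} (from ∅, {d})
cl via duality: int({f, b, a}) = {f, b, a}, so X∖{f, b, a} = {e, d}
cl∖int = {e}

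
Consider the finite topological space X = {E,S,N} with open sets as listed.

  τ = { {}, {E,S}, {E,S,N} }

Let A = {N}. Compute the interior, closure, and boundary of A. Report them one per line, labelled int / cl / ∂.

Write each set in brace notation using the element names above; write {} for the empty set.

int(A) = {}
cl(A)  = {N}
∂A     = {N}

opens ⊆ A: {}; union → int = {}
complement {E,S}; its interior {E,S}; cl(A) = X∖{E,S} = {N}
boundary = {N} ∖ {} = {N}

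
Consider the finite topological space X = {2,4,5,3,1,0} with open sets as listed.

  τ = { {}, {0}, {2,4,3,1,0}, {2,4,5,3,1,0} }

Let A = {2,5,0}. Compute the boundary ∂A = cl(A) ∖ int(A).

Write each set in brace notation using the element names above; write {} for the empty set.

opens ⊆ A: {}, {0}; union → int = {0}
complement {4,3,1}; its interior {}; cl(A) = X∖{} = {2,4,5,3,1,0}
boundary = {2,4,5,3,1,0} ∖ {0} = {2,4,5,3,1}

{2,4,5,3,1}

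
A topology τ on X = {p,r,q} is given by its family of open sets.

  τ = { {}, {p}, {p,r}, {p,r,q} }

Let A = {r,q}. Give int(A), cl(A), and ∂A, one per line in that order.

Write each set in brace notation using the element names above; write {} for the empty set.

int(A) = {}
cl(A)  = {r,q}
∂A     = {r,q}

interior: largest open inside A is {} (from {})
cl via duality: int({p}) = {p}, so X∖{p} = {r,q}
cl∖int = {r,q}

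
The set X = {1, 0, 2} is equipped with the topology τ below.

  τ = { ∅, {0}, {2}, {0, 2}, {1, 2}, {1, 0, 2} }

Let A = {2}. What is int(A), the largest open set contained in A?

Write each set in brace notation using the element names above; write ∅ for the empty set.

interior: largest open inside A is {2} (from ∅, {2})

{2}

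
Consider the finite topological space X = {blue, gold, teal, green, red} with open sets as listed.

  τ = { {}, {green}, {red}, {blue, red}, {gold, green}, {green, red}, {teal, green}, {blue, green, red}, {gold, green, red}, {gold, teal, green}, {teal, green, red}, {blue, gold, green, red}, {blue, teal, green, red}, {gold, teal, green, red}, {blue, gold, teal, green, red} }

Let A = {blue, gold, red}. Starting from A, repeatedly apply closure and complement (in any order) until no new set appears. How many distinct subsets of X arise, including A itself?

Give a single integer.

4

X∖A={teal, green}, int(X∖A)={teal, green}, hence cl(A)={blue, gold, red}
Orbit (k=closure, c=complement):
  1. A     = {blue, gold, red}
  2. cA    = {teal, green}
  3. kcA   = {gold, teal, green}
  4. ckcA  = {blue, red}
(closed under both — stop)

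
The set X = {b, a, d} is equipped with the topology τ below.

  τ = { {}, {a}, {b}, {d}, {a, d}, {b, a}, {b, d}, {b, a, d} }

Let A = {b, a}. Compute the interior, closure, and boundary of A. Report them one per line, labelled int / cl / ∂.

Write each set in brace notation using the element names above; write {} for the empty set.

int(A) = {b, a}
cl(A)  = {b, a}
∂A     = {}

U open, U⊆A: {}, {b}, {a}, {b, a}. int(A) = ⋃ = {b, a}
X∖A={d}, int(X∖A)={d}, hence cl(A)={b, a}
∂A: remove int from cl → {}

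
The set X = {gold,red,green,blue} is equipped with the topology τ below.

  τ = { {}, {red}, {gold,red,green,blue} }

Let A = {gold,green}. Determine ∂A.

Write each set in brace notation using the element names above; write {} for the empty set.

{gold,green,blue}

opens ⊆ A: {}; union → int = {}
complement {red,blue}; its interior {red}; cl(A) = X∖{red} = {gold,green,blue}
boundary = {gold,green,blue} ∖ {} = {gold,green,blue}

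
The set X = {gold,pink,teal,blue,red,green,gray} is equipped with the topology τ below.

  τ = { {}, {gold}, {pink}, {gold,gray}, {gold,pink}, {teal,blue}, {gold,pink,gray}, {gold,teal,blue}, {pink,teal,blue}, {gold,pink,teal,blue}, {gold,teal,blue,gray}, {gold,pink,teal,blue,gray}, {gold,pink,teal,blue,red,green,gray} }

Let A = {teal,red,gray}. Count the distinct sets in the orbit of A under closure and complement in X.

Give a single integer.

complement {gold,pink,blue,green}; its interior {gold,pink}; cl(A) = X∖{gold,pink} = {teal,blue,red,green,gray}
With k = closure, c = complement:
  1. A     = {teal,red,gray}
  2. kA    = {teal,blue,red,green,gray}
  3. cA    = {gold,pink,blue,green}
  4. ckA   = {gold,pink}
  5. kcA   = {gold,pink,teal,blue,red,green,gray}
  6. kckA  = {gold,pink,red,green,gray}
  7. ckcA  = {}
  8. ckckA = {teal,blue}
  9. kckckA = {teal,blue,red,green}
  10. ckckckA = {gold,pink,gray}
k, c of each give nothing new

10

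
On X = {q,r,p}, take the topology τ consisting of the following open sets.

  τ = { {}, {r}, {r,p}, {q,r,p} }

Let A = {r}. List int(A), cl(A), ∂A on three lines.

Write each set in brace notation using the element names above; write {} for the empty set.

interior: largest open inside A is {r} (from {}, {r})
cl via duality: int({q,p}) = {}, so X∖{} = {q,r,p}
cl∖int = {q,p}

int(A) = {r}
cl(A)  = {q,r,p}
∂A     = {q,p}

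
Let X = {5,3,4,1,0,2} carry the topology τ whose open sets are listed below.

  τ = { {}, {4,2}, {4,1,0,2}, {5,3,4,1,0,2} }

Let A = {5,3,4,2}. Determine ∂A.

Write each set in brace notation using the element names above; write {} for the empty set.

U open, U⊆A: {}, {4,2}. int(A) = ⋃ = {4,2}
X∖A={1,0}, int(X∖A)={}, hence cl(A)={5,3,4,1,0,2}
∂A: remove int from cl → {5,3,1,0}

{5,3,1,0}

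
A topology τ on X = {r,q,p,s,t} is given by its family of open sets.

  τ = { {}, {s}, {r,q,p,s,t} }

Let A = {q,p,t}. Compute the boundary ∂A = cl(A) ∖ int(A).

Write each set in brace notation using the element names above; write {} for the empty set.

interior: largest open inside A is {} (from {})
cl via duality: int({r,s}) = {s}, so X∖{s} = {r,q,p,t}
cl∖int = {r,q,p,t}

{r,q,p,t}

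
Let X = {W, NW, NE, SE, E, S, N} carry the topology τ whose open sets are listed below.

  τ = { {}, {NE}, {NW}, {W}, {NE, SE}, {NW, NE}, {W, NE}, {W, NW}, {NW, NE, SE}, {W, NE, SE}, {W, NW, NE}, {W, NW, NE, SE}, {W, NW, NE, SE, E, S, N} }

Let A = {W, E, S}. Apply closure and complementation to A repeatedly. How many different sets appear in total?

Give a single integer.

6

X∖A={NW, NE, SE, N}, int(X∖A)={NW, NE, SE}, hence cl(A)={W, E, S, N}
Orbit (k=closure, c=complement):
  1. A     = {W, E, S}
  2. kA    = {W, E, S, N}
  3. cA    = {NW, NE, SE, N}
  4. ckA   = {NW, NE, SE}
  5. kcA   = {NW, NE, SE, E, S, N}
  6. ckcA  = {W}
(closed under both — stop)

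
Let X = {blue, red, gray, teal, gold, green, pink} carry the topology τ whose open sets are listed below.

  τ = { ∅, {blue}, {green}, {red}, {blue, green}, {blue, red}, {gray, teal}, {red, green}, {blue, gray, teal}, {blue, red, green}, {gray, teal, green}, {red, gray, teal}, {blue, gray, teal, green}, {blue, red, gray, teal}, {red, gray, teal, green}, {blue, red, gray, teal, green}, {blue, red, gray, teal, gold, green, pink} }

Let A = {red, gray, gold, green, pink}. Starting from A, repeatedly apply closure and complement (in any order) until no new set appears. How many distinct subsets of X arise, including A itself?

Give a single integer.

10

closure: X∖int(X∖A) = X∖{blue} = {red, gray, teal, gold, green, pink}
Let k=closure and c=complement:
  1. A     = {red, gray, gold, green, pink}
  2. kA    = {red, gray, teal, gold, green, pink}
  3. cA    = {blue, teal}
  4. ckA   = {blue}
  5. kcA   = {blue, gray, teal, gold, pink}
  6. kckA  = {blue, gold, pink}
  7. ckcA  = {red, green}
  8. ckckA = {red, gray, teal, green}
  9. kckcA = {red, gold, green, pink}
  10. ckckcA = {blue, gray, teal}
— saturated at 10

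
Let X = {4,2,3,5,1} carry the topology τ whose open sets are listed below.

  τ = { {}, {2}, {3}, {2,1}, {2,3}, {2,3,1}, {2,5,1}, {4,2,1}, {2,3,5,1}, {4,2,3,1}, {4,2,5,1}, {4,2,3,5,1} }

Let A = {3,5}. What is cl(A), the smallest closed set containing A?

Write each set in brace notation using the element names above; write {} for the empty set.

{3,5}

closure: X∖int(X∖A) = X∖{4,2,1} = {3,5}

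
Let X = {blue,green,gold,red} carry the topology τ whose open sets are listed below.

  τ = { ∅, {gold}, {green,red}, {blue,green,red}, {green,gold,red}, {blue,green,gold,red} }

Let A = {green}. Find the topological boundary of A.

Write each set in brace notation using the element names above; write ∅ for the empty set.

{blue,green,red}

interior: largest open inside A is ∅ (from ∅)
cl via duality: int({blue,gold,red}) = {gold}, so X∖{gold} = {blue,green,red}
cl∖int = {blue,green,red}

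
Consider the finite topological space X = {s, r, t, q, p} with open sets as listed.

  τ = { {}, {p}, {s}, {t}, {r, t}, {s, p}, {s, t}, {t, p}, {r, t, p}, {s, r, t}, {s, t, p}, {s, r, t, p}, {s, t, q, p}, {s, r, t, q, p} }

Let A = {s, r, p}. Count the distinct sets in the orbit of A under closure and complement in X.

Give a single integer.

8

closure: X∖int(X∖A) = X∖{t} = {s, r, q, p}
Let k=closure and c=complement:
  1. A     = {s, r, p}
  2. kA    = {s, r, q, p}
  3. cA    = {t, q}
  4. ckA   = {t}
  5. kcA   = {r, t, q}
  6. ckcA  = {s, p}
  7. kckcA = {s, q, p}
  8. ckckcA = {r, t}
— saturated at 8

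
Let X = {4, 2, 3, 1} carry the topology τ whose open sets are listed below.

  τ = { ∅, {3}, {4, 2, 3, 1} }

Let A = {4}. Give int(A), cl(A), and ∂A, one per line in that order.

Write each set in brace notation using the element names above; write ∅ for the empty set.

U open, U⊆A: ∅. int(A) = ⋃ = ∅
X∖A={2, 3, 1}, int(X∖A)={3}, hence cl(A)={4, 2, 1}
∂A: remove int from cl → {4, 2, 1}

int(A) = ∅
cl(A)  = {4, 2, 1}
∂A     = {4, 2, 1}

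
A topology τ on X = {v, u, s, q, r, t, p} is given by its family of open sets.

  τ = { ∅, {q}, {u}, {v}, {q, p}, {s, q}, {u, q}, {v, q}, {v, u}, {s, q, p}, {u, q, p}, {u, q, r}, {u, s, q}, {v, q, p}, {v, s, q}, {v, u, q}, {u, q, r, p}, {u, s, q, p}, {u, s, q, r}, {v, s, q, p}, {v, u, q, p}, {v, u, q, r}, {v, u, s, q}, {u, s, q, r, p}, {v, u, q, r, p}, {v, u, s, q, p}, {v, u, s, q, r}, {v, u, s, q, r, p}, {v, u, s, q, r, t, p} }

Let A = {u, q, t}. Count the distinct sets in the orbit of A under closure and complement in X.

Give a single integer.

8

cl via duality: int({v, s, r, p}) = {v}, so X∖{v} = {u, s, q, r, t, p}
Write k for closure, c for complement:
  1. A     = {u, q, t}
  2. kA    = {u, s, q, r, t, p}
  3. cA    = {v, s, r, p}
  4. ckA   = {v}
  5. kcA   = {v, s, r, t, p}
  6. kckA  = {v, t}
  7. ckcA  = {u, q}
  8. ckckA = {u, s, q, r, p}
applying k or c yields no new set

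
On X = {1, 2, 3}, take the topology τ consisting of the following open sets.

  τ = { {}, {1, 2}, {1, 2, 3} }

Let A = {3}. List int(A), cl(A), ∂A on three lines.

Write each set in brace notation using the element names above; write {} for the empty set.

open subsets of A: {}; so int(A) = {}
closure: X∖int(X∖A) = X∖{1, 2} = {3}
∂A = {3} minus {} = {3}

int(A) = {}
cl(A)  = {3}
∂A     = {3}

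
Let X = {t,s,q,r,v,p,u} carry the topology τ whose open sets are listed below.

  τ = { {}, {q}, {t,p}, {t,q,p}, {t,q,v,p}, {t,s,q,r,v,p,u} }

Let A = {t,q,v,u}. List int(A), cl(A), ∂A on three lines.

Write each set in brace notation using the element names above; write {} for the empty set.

int(A) = {q}
cl(A)  = {t,s,q,r,v,p,u}
∂A     = {t,s,r,v,p,u}

open subsets of A: {}, {q}; so int(A) = {q}
closure: X∖int(X∖A) = X∖{} = {t,s,q,r,v,p,u}
∂A = {t,s,q,r,v,p,u} minus {q} = {t,s,r,v,p,u}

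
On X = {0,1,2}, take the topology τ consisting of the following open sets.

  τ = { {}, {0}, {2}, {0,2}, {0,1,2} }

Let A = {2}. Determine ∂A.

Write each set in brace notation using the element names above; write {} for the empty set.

{1}

open subsets of A: {}, {2}; so int(A) = {2}
closure: X∖int(X∖A) = X∖{0} = {1,2}
∂A = {1,2} minus {2} = {1}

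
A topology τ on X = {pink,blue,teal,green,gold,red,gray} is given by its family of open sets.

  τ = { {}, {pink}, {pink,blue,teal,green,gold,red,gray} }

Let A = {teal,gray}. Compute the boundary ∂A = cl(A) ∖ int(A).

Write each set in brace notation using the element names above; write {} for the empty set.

{blue,teal,green,gold,red,gray}

interior: largest open inside A is {} (from {})
cl via duality: int({pink,blue,green,gold,red}) = {pink}, so X∖{pink} = {blue,teal,green,gold,red,gray}
cl∖int = {blue,teal,green,gold,red,gray}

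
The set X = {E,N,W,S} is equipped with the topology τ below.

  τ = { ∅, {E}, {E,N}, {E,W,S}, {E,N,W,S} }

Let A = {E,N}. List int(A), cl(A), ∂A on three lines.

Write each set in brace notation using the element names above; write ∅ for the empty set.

opens ⊆ A: ∅, {E}, {E,N}; union → int = {E,N}
complement {W,S}; its interior ∅; cl(A) = X∖∅ = {E,N,W,S}
boundary = {E,N,W,S} ∖ {E,N} = {W,S}

int(A) = {E,N}
cl(A)  = {E,N,W,S}
∂A     = {W,S}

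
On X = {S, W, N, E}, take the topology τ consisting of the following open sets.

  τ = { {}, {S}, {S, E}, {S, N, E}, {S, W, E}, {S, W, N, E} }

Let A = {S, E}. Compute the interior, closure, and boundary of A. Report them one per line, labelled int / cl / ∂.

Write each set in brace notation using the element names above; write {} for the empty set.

int(A) = {S, E}
cl(A)  = {S, W, N, E}
∂A     = {W, N}

opens ⊆ A: {}, {S}, {S, E}; union → int = {S, E}
complement {W, N}; its interior {}; cl(A) = X∖{} = {S, W, N, E}
boundary = {S, W, N, E} ∖ {S, E} = {W, N}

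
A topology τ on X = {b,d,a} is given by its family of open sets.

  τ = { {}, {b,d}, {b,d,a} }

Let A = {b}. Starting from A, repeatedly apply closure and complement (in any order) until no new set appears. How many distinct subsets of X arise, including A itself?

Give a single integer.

4

closure: X∖int(X∖A) = X∖{} = {b,d,a}
Let k=closure and c=complement:
  1. A     = {b}
  2. kA    = {b,d,a}
  3. cA    = {d,a}
  4. ckA   = {}
— saturated at 4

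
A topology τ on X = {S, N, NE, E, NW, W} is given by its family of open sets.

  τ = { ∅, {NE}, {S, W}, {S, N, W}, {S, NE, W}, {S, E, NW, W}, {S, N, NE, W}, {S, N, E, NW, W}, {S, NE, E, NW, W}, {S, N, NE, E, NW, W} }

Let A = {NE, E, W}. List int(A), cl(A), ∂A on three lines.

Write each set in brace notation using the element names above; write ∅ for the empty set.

open subsets of A: ∅, {NE}; so int(A) = {NE}
closure: X∖int(X∖A) = X∖∅ = {S, N, NE, E, NW, W}
∂A = {S, N, NE, E, NW, W} minus {NE} = {S, N, E, NW, W}

int(A) = {NE}
cl(A)  = {S, N, NE, E, NW, W}
∂A     = {S, N, E, NW, W}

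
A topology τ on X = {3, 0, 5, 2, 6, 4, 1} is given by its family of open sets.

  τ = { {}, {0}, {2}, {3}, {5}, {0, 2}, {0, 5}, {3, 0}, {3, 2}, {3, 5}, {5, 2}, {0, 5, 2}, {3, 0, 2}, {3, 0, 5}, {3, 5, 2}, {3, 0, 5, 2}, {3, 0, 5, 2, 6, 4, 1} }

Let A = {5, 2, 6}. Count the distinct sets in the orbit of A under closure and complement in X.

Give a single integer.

6

X∖A={3, 0, 4, 1}, int(X∖A)={3, 0}, hence cl(A)={5, 2, 6, 4, 1}
Orbit (k=closure, c=complement):
  1. A     = {5, 2, 6}
  2. kA    = {5, 2, 6, 4, 1}
  3. cA    = {3, 0, 4, 1}
  4. ckA   = {3, 0}
  5. kcA   = {3, 0, 6, 4, 1}
  6. ckcA  = {5, 2}
(closed under both — stop)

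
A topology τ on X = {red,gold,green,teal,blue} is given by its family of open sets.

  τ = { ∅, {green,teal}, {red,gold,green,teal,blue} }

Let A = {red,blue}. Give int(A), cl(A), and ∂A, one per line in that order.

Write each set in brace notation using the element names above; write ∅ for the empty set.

int(A) = ∅
cl(A)  = {red,gold,blue}
∂A     = {red,gold,blue}

interior: largest open inside A is ∅ (from ∅)
cl via duality: int({gold,green,teal}) = {green,teal}, so X∖{green,teal} = {red,gold,blue}
cl∖int = {red,gold,blue}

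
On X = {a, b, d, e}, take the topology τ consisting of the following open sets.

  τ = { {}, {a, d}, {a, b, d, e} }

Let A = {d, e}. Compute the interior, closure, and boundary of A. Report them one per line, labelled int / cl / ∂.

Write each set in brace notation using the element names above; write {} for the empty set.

U open, U⊆A: {}. int(A) = ⋃ = {}
X∖A={a, b}, int(X∖A)={}, hence cl(A)={a, b, d, e}
∂A: remove int from cl → {a, b, d, e}

int(A) = {}
cl(A)  = {a, b, d, e}
∂A     = {a, b, d, e}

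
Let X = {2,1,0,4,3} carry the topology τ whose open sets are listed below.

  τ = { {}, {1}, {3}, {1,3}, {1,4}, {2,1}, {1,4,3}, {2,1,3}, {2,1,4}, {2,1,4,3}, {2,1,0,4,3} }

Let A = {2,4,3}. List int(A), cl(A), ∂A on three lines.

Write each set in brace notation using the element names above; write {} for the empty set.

int(A) = {3}
cl(A)  = {2,0,4,3}
∂A     = {2,0,4}

interior: largest open inside A is {3} (from {}, {3})
cl via duality: int({1,0}) = {1}, so X∖{1} = {2,0,4,3}
cl∖int = {2,0,4}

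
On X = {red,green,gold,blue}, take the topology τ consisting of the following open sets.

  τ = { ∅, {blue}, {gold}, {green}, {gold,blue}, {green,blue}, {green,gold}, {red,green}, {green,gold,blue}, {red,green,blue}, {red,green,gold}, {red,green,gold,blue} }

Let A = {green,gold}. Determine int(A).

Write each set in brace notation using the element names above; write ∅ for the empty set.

{green,gold}

open subsets of A: ∅, {gold}, {green}, {green,gold}; so int(A) = {green,gold}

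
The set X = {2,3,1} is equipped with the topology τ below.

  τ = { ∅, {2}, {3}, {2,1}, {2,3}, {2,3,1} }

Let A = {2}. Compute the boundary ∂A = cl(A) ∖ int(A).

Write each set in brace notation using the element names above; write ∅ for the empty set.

interior: largest open inside A is {2} (from ∅, {2})
cl via duality: int({3,1}) = {3}, so X∖{3} = {2,1}
cl∖int = {1}

{1}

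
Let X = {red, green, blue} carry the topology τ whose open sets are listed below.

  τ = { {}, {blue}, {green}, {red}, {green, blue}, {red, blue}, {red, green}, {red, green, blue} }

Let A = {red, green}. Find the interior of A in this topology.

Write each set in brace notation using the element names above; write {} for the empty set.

open subsets of A: {}, {red}, {green}, {red, green}; so int(A) = {red, green}

{red, green}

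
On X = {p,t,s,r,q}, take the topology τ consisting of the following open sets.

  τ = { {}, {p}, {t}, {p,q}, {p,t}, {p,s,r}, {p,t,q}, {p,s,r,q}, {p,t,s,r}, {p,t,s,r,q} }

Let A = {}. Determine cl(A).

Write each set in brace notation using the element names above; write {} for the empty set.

complement {p,t,s,r,q}; its interior {p,t,s,r,q}; cl(A) = X∖{p,t,s,r,q} = {}

{}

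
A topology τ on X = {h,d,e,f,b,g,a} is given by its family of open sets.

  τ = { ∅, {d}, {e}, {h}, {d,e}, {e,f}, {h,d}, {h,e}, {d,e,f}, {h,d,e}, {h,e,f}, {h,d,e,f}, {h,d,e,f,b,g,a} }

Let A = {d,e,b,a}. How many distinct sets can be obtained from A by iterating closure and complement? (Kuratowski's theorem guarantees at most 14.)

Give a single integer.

complement {h,f,g}; its interior {h}; cl(A) = X∖{h} = {d,e,f,b,g,a}
With k = closure, c = complement:
  1. A     = {d,e,b,a}
  2. kA    = {d,e,f,b,g,a}
  3. cA    = {h,f,g}
  4. ckA   = {h}
  5. kcA   = {h,f,b,g,a}
  6. kckA  = {h,b,g,a}
  7. ckcA  = {d,e}
  8. ckckA = {d,e,f}
k, c of each give nothing new

8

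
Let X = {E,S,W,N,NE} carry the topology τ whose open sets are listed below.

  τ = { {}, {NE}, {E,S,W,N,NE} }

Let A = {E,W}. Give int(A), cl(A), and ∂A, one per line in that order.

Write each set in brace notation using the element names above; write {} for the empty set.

interior: largest open inside A is {} (from {})
cl via duality: int({S,N,NE}) = {NE}, so X∖{NE} = {E,S,W,N}
cl∖int = {E,S,W,N}

int(A) = {}
cl(A)  = {E,S,W,N}
∂A     = {E,S,W,N}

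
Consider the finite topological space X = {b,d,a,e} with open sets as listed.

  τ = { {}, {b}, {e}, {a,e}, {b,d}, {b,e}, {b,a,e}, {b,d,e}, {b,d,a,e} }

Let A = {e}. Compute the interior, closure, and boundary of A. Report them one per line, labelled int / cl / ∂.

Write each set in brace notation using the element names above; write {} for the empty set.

int(A) = {e}
cl(A)  = {a,e}
∂A     = {a}

opens ⊆ A: {}, {e}; union → int = {e}
complement {b,d,a}; its interior {b,d}; cl(A) = X∖{b,d} = {a,e}
boundary = {a,e} ∖ {e} = {a}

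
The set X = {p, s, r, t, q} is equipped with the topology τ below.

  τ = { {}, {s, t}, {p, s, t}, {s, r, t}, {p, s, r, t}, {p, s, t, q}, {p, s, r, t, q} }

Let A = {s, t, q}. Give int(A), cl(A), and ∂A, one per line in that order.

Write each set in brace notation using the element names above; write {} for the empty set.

int(A) = {s, t}
cl(A)  = {p, s, r, t, q}
∂A     = {p, r, q}

interior: largest open inside A is {s, t} (from {}, {s, t})
cl via duality: int({p, r}) = {}, so X∖{} = {p, s, r, t, q}
cl∖int = {p, r, q}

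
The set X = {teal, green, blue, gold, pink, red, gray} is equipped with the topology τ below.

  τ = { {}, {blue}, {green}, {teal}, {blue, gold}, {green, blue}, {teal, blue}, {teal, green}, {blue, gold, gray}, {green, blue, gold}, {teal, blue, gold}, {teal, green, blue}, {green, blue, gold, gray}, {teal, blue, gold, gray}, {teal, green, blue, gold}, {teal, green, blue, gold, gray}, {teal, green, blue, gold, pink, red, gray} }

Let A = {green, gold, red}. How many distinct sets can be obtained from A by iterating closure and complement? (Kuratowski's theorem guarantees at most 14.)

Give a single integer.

complement {teal, blue, pink, gray}; its interior {teal, blue}; cl(A) = X∖{teal, blue} = {green, gold, pink, red, gray}
With k = closure, c = complement:
  1. A     = {green, gold, red}
  2. kA    = {green, gold, pink, red, gray}
  3. cA    = {teal, blue, pink, gray}
  4. ckA   = {teal, blue}
  5. kcA   = {teal, blue, gold, pink, red, gray}
  6. ckcA  = {green}
  7. kckcA = {green, pink, red}
  8. ckckcA = {teal, blue, gold, gray}
k, c of each give nothing new

8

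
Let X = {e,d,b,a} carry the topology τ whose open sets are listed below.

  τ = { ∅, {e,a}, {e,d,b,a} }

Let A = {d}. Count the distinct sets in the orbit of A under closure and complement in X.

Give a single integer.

6

X∖A={e,b,a}, int(X∖A)={e,a}, hence cl(A)={d,b}
Orbit (k=closure, c=complement):
  1. A     = {d}
  2. kA    = {d,b}
  3. cA    = {e,b,a}
  4. ckA   = {e,a}
  5. kcA   = {e,d,b,a}
  6. ckcA  = ∅
(closed under both — stop)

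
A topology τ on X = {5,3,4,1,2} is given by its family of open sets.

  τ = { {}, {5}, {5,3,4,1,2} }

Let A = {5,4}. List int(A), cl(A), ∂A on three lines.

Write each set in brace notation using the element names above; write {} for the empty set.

int(A) = {5}
cl(A)  = {5,3,4,1,2}
∂A     = {3,4,1,2}

U open, U⊆A: {}, {5}. int(A) = ⋃ = {5}
X∖A={3,1,2}, int(X∖A)={}, hence cl(A)={5,3,4,1,2}
∂A: remove int from cl → {3,4,1,2}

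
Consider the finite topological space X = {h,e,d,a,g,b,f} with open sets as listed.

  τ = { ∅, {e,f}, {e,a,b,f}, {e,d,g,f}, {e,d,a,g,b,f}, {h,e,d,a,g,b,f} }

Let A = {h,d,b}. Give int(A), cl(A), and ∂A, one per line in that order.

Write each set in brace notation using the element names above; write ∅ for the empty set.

int(A) = ∅
cl(A)  = {h,d,a,g,b}
∂A     = {h,d,a,g,b}

U open, U⊆A: ∅. int(A) = ⋃ = ∅
X∖A={e,a,g,f}, int(X∖A)={e,f}, hence cl(A)={h,d,a,g,b}
∂A: remove int from cl → {h,d,a,g,b}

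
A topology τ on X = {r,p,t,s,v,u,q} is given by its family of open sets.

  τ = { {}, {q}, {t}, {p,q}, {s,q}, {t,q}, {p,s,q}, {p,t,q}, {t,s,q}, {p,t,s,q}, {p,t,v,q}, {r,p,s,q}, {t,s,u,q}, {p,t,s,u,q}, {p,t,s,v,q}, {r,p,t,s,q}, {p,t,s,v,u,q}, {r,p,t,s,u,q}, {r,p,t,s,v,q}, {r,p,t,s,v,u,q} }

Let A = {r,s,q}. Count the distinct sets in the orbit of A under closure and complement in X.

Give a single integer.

8

cl via duality: int({p,t,v,u}) = {t}, so X∖{t} = {r,p,s,v,u,q}
Write k for closure, c for complement:
  1. A     = {r,s,q}
  2. kA    = {r,p,s,v,u,q}
  3. cA    = {p,t,v,u}
  4. ckA   = {t}
  5. kcA   = {r,p,t,v,u}
  6. kckA  = {t,v,u}
  7. ckcA  = {s,q}
  8. ckckA = {r,p,s,q}
applying k or c yields no new set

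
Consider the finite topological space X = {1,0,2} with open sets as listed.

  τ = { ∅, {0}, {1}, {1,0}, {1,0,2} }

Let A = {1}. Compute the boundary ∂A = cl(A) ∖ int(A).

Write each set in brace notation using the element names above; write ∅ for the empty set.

U open, U⊆A: ∅, {1}. int(A) = ⋃ = {1}
X∖A={0,2}, int(X∖A)={0}, hence cl(A)={1,2}
∂A: remove int from cl → {2}

{2}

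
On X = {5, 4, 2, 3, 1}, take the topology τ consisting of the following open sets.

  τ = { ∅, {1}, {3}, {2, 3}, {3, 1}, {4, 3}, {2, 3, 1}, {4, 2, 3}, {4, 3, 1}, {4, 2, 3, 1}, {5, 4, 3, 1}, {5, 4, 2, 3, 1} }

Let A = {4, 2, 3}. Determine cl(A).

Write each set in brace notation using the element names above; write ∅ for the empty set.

complement {5, 1}; its interior {1}; cl(A) = X∖{1} = {5, 4, 2, 3}

{5, 4, 2, 3}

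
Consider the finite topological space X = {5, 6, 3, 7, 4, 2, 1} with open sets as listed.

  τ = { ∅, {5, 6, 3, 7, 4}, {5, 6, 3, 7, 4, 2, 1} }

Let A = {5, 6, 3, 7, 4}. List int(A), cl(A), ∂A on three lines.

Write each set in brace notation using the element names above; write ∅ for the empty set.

open subsets of A: ∅, {5, 6, 3, 7, 4}; so int(A) = {5, 6, 3, 7, 4}
closure: X∖int(X∖A) = X∖∅ = {5, 6, 3, 7, 4, 2, 1}
∂A = {5, 6, 3, 7, 4, 2, 1} minus {5, 6, 3, 7, 4} = {2, 1}

int(A) = {5, 6, 3, 7, 4}
cl(A)  = {5, 6, 3, 7, 4, 2, 1}
∂A     = {2, 1}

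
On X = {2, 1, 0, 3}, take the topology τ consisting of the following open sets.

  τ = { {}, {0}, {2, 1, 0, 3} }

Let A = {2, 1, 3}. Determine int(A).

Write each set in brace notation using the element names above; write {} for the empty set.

open subsets of A: {}; so int(A) = {}

{}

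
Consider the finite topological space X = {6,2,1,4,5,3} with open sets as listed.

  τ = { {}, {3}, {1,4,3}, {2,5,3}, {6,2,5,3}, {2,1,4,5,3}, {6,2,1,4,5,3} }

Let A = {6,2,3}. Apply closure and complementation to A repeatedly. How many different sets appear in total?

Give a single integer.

X∖A={1,4,5}, int(X∖A)={}, hence cl(A)={6,2,1,4,5,3}
Orbit (k=closure, c=complement):
  1. A     = {6,2,3}
  2. kA    = {6,2,1,4,5,3}
  3. cA    = {1,4,5}
  4. ckA   = {}
  5. kcA   = {6,2,1,4,5}
  6. ckcA  = {3}
(closed under both — stop)

6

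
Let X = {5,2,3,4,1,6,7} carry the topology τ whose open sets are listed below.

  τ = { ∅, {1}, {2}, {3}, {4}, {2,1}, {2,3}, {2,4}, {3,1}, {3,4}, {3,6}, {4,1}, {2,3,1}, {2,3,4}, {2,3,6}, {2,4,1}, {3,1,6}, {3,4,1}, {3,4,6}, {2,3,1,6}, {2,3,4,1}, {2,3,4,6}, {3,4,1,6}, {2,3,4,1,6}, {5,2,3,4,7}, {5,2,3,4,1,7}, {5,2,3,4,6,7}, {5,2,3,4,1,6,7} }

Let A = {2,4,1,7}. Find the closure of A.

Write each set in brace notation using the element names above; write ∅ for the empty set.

{5,2,4,1,7}

closure: X∖int(X∖A) = X∖{3,6} = {5,2,4,1,7}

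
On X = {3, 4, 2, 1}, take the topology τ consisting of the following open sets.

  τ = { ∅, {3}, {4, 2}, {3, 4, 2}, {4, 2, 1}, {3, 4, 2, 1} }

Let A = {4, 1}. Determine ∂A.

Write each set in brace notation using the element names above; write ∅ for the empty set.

{4, 2, 1}

opens ⊆ A: ∅; union → int = ∅
complement {3, 2}; its interior {3}; cl(A) = X∖{3} = {4, 2, 1}
boundary = {4, 2, 1} ∖ ∅ = {4, 2, 1}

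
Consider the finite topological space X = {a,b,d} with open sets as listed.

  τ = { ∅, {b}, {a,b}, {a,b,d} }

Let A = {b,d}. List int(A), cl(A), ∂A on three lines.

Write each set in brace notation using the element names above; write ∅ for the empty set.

int(A) = {b}
cl(A)  = {a,b,d}
∂A     = {a,d}

interior: largest open inside A is {b} (from ∅, {b})
cl via duality: int({a}) = ∅, so X∖∅ = {a,b,d}
cl∖int = {a,d}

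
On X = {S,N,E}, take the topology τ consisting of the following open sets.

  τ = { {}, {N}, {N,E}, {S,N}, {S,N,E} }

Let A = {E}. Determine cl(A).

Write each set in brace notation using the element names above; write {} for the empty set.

complement {S,N}; its interior {S,N}; cl(A) = X∖{S,N} = {E}

{E}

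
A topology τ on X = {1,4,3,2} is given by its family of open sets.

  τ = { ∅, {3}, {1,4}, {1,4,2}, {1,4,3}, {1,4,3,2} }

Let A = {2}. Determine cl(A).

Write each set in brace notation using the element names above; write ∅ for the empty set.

{2}

closure: X∖int(X∖A) = X∖{1,4,3} = {2}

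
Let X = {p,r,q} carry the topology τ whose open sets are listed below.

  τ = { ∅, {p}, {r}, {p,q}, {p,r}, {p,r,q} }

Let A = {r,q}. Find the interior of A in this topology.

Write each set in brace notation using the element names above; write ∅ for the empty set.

{r}

U open, U⊆A: ∅, {r}. int(A) = ⋃ = {r}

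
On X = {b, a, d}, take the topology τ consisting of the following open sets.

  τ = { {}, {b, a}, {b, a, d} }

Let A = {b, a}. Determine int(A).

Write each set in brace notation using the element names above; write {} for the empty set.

U open, U⊆A: {}, {b, a}. int(A) = ⋃ = {b, a}

{b, a}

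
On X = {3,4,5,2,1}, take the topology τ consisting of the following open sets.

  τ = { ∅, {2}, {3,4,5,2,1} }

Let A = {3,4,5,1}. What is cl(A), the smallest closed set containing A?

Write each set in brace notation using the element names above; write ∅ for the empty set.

X∖A={2}, int(X∖A)={2}, hence cl(A)={3,4,5,1}

{3,4,5,1}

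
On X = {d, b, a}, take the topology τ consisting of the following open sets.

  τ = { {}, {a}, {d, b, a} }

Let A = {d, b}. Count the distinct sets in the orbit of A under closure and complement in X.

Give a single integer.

cl via duality: int({a}) = {a}, so X∖{a} = {d, b}
Write k for closure, c for complement:
  1. A     = {d, b}
  2. cA    = {a}
  3. kcA   = {d, b, a}
  4. ckcA  = {}
applying k or c yields no new set

4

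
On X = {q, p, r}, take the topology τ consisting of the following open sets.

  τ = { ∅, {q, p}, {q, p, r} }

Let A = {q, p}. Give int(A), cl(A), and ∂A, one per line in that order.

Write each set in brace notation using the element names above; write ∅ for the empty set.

int(A) = {q, p}
cl(A)  = {q, p, r}
∂A     = {r}

interior: largest open inside A is {q, p} (from ∅, {q, p})
cl via duality: int({r}) = ∅, so X∖∅ = {q, p, r}
cl∖int = {r}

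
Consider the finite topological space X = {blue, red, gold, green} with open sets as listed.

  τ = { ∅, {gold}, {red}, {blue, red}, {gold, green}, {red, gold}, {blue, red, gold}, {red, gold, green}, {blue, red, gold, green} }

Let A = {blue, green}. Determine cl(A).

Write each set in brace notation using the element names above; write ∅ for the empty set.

{blue, green}

complement {red, gold}; its interior {red, gold}; cl(A) = X∖{red, gold} = {blue, green}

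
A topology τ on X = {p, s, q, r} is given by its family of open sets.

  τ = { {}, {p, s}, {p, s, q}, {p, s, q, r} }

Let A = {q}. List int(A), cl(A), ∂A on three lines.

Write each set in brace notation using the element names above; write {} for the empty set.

int(A) = {}
cl(A)  = {q, r}
∂A     = {q, r}

U open, U⊆A: {}. int(A) = ⋃ = {}
X∖A={p, s, r}, int(X∖A)={p, s}, hence cl(A)={q, r}
∂A: remove int from cl → {q, r}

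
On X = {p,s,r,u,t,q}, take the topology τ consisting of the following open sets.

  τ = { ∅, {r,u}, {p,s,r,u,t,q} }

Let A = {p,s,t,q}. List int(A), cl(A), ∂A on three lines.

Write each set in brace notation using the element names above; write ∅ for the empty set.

int(A) = ∅
cl(A)  = {p,s,t,q}
∂A     = {p,s,t,q}

opens ⊆ A: ∅; union → int = ∅
complement {r,u}; its interior {r,u}; cl(A) = X∖{r,u} = {p,s,t,q}
boundary = {p,s,t,q} ∖ ∅ = {p,s,t,q}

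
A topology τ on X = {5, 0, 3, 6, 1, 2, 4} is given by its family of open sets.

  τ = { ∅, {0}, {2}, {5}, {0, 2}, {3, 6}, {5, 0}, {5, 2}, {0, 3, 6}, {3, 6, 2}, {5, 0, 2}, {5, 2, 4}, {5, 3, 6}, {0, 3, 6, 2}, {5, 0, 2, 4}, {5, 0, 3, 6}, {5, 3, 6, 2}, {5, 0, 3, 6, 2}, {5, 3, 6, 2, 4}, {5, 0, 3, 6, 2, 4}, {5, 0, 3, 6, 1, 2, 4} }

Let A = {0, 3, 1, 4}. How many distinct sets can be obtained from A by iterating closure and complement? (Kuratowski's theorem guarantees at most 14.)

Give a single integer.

X∖A={5, 6, 2}, int(X∖A)={5, 2}, hence cl(A)={0, 3, 6, 1, 4}
Orbit (k=closure, c=complement):
  1. A     = {0, 3, 1, 4}
  2. kA    = {0, 3, 6, 1, 4}
  3. cA    = {5, 6, 2}
  4. ckA   = {5, 2}
  5. kcA   = {5, 3, 6, 1, 2, 4}
  6. kckA  = {5, 1, 2, 4}
  7. ckcA  = {0}
  8. ckckA = {0, 3, 6}
  9. kckcA = {0, 1}
  10. kckckA = {0, 3, 6, 1}
  11. ckckcA = {5, 3, 6, 2, 4}
  12. ckckckA = {5, 2, 4}
(closed under both — stop)

12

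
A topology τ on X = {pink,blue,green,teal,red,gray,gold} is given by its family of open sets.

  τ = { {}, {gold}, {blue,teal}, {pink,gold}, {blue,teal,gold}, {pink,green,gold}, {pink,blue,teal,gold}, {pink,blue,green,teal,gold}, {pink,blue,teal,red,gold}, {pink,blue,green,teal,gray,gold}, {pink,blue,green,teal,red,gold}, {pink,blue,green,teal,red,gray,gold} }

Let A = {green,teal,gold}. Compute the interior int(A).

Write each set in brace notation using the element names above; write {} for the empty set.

{gold}

opens ⊆ A: {}, {gold}; union → int = {gold}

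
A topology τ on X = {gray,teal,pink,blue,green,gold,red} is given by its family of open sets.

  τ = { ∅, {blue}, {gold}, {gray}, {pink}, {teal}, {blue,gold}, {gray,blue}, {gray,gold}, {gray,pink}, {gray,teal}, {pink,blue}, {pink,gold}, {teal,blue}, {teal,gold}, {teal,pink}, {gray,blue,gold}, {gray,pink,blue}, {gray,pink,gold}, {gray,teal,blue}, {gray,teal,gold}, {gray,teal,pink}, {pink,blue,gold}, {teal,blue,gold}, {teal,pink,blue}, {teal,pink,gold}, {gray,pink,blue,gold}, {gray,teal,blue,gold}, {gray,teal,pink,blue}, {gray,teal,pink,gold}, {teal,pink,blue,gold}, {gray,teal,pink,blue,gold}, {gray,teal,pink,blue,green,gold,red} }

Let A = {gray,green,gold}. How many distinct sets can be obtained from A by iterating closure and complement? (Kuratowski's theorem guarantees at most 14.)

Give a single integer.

complement {teal,pink,blue,red}; its interior {teal,pink,blue}; cl(A) = X∖{teal,pink,blue} = {gray,green,gold,red}
With k = closure, c = complement:
  1. A     = {gray,green,gold}
  2. kA    = {gray,green,gold,red}
  3. cA    = {teal,pink,blue,red}
  4. ckA   = {teal,pink,blue}
  5. kcA   = {teal,pink,blue,green,red}
  6. ckcA  = {gray,gold}
k, c of each give nothing new

6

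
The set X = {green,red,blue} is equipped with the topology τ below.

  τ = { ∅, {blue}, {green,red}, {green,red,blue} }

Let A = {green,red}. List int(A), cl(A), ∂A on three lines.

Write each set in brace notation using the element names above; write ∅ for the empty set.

int(A) = {green,red}
cl(A)  = {green,red}
∂A     = ∅

open subsets of A: ∅, {green,red}; so int(A) = {green,red}
closure: X∖int(X∖A) = X∖{blue} = {green,red}
∂A = {green,red} minus {green,red} = ∅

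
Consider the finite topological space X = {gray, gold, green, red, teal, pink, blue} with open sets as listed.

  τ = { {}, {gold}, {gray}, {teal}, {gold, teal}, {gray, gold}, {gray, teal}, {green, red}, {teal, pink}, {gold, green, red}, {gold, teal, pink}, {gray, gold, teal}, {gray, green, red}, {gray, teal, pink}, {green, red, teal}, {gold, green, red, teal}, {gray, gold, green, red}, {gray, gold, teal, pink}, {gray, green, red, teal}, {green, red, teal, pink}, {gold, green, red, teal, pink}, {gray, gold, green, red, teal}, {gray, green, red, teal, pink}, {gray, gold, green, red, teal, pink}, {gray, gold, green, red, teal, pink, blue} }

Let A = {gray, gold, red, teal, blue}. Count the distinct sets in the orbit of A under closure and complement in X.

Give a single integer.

10

closure: X∖int(X∖A) = X∖{} = {gray, gold, green, red, teal, pink, blue}
Let k=closure and c=complement:
  1. A     = {gray, gold, red, teal, blue}
  2. kA    = {gray, gold, green, red, teal, pink, blue}
  3. cA    = {green, pink}
  4. ckA   = {}
  5. kcA   = {green, red, pink, blue}
  6. ckcA  = {gray, gold, teal}
  7. kckcA = {gray, gold, teal, pink, blue}
  8. ckckcA = {green, red}
  9. kckckcA = {green, red, blue}
  10. ckckckcA = {gray, gold, teal, pink}
— saturated at 10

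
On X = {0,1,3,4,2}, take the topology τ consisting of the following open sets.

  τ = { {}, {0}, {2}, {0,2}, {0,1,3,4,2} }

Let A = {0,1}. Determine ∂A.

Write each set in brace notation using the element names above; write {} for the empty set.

open subsets of A: {}, {0}; so int(A) = {0}
closure: X∖int(X∖A) = X∖{2} = {0,1,3,4}
∂A = {0,1,3,4} minus {0} = {1,3,4}

{1,3,4}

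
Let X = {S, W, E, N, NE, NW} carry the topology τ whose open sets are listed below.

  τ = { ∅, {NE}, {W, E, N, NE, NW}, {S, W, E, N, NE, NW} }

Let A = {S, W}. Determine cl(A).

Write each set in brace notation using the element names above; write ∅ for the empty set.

{S, W, E, N, NW}

complement {E, N, NE, NW}; its interior {NE}; cl(A) = X∖{NE} = {S, W, E, N, NW}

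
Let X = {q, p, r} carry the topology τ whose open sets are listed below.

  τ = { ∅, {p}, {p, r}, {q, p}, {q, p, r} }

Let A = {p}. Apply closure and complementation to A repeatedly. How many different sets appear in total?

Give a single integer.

4

complement {q, r}; its interior ∅; cl(A) = X∖∅ = {q, p, r}
With k = closure, c = complement:
  1. A     = {p}
  2. kA    = {q, p, r}
  3. cA    = {q, r}
  4. ckA   = ∅
k, c of each give nothing new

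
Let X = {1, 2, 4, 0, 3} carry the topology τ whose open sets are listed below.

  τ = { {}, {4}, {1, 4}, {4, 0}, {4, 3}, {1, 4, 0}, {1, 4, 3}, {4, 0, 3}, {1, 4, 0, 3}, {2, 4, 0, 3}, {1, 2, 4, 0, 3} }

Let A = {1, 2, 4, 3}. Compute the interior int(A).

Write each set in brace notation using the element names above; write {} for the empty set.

{1, 4, 3}

opens ⊆ A: {}, {4}, {4, 3}, {1, 4}, {1, 4, 3}; union → int = {1, 4, 3}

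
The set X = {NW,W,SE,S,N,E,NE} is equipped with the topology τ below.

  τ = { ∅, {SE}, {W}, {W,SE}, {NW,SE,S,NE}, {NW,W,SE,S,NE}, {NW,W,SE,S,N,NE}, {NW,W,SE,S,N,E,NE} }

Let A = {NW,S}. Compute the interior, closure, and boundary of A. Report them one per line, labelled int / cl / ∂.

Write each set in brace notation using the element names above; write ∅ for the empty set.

interior: largest open inside A is ∅ (from ∅)
cl via duality: int({W,SE,N,E,NE}) = {W,SE}, so X∖{W,SE} = {NW,S,N,E,NE}
cl∖int = {NW,S,N,E,NE}

int(A) = ∅
cl(A)  = {NW,S,N,E,NE}
∂A     = {NW,S,N,E,NE}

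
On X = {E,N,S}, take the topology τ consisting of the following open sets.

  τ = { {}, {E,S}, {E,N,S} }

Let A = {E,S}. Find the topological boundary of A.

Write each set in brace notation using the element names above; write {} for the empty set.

{N}

opens ⊆ A: {}, {E,S}; union → int = {E,S}
complement {N}; its interior {}; cl(A) = X∖{} = {E,N,S}
boundary = {E,N,S} ∖ {E,S} = {N}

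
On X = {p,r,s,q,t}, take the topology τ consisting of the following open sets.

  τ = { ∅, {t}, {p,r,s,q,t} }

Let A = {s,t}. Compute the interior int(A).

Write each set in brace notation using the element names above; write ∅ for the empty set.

opens ⊆ A: ∅, {t}; union → int = {t}

{t}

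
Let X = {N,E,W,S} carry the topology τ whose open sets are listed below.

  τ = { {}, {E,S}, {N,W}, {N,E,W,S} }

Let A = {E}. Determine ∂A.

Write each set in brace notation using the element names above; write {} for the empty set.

open subsets of A: {}; so int(A) = {}
closure: X∖int(X∖A) = X∖{N,W} = {E,S}
∂A = {E,S} minus {} = {E,S}

{E,S}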